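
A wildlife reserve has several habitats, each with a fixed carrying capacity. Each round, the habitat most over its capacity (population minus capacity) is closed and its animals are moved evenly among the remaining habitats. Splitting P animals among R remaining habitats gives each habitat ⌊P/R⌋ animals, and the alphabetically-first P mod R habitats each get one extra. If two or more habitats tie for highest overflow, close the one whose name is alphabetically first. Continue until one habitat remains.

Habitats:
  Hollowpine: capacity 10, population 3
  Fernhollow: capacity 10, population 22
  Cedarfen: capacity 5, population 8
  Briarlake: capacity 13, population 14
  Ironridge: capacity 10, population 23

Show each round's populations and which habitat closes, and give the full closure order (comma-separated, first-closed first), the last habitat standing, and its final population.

Round 1: Briarlake=14 Cedarfen=8 Fernhollow=22 Hollowpine=3 Ironridge=23 → close Ironridge (overflow 13)
  23÷4 = 5 each, +1 to first 3
Round 2: Briarlake=20 Cedarfen=14 Fernhollow=28 Hollowpine=8 → close Fernhollow (overflow 18)
  28÷3 = 9 each, +1 to first 1
Round 3: Briarlake=30 Cedarfen=23 Hollowpine=17 → close Cedarfen (overflow 18)
  23÷2 = 11 each, +1 to first 1
Round 4: Briarlake=42 Hollowpine=28 → close Briarlake (overflow 29)
  42÷1 = 42 each, +1 to first 0

Closure order: Ironridge, Fernhollow, Cedarfen, Briarlake
Last habitat: Hollowpine with 70 animals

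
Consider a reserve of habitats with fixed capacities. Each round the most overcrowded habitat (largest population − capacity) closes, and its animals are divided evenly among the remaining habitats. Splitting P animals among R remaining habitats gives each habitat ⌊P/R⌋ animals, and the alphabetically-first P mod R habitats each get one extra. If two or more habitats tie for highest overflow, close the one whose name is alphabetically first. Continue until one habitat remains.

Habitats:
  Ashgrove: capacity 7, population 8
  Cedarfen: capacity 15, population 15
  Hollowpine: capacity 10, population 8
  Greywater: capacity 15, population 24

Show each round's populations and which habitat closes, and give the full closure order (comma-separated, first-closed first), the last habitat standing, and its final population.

Closure order: Greywater, Ashgrove, Cedarfen
Last habitat: Hollowpine with 55 animals

Round 1: Ashgrove=8 Cedarfen=15 Greywater=24 Hollowpine=8 → close Greywater (overflow 9)
  24÷3 = 8 each, +1 to first 0
Round 2: Ashgrove=16 Cedarfen=23 Hollowpine=16 → close Ashgrove (overflow 9)
  16÷2 = 8 each, +1 to first 0
Round 3: Cedarfen=31 Hollowpine=24 → close Cedarfen (overflow 16)
  31÷1 = 31 each, +1 to first 0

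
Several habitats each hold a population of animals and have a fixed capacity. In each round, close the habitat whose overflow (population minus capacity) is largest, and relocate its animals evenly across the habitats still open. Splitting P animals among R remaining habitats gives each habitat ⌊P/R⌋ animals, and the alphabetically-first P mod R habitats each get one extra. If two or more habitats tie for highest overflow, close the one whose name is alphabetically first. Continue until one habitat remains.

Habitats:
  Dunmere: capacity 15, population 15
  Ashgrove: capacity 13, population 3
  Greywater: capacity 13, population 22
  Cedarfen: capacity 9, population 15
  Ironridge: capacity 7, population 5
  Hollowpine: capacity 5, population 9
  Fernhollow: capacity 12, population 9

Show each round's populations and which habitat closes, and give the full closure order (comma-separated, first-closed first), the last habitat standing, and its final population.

Round 1: Ashgrove=3 Cedarfen=15 Dunmere=15 Fernhollow=9 Greywater=22 Hollowpine=9 Ironridge=5 → close Greywater (overflow 9)
  22÷6 = 3 each, +1 to first 4
Round 2: Ashgrove=7 Cedarfen=19 Dunmere=19 Fernhollow=13 Hollowpine=12 Ironridge=8 → close Cedarfen (overflow 10)
  19÷5 = 3 each, +1 to first 4
Round 3: Ashgrove=11 Dunmere=23 Fernhollow=17 Hollowpine=16 Ironridge=11 → close Hollowpine (overflow 11)
  16÷4 = 4 each, +1 to first 0
Round 4: Ashgrove=15 Dunmere=27 Fernhollow=21 Ironridge=15 → close Dunmere (overflow 12)
  27÷3 = 9 each, +1 to first 0
Round 5: Ashgrove=24 Fernhollow=30 Ironridge=24 → close Fernhollow (overflow 18)
  30÷2 = 15 each, +1 to first 0
Round 6: Ashgrove=39 Ironridge=39 → close Ironridge (overflow 32)
  39÷1 = 39 each, +1 to first 0

Closure order: Greywater, Cedarfen, Hollowpine, Dunmere, Fernhollow, Ironridge
Last habitat: Ashgrove with 78 animals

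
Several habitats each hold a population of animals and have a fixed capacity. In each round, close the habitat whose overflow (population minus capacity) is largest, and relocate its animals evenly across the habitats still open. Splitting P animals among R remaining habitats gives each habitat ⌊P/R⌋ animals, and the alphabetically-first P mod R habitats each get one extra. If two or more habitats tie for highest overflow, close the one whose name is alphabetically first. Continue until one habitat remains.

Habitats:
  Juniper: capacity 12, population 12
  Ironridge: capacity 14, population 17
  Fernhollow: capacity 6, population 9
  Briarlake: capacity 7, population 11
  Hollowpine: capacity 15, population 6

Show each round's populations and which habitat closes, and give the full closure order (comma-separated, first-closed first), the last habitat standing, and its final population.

Round 1: Briarlake=11 Fernhollow=9 Hollowpine=6 Ironridge=17 Juniper=12 → close Briarlake (overflow 4)
  11÷4 = 2 each, +1 to first 3
Round 2: Fernhollow=12 Hollowpine=9 Ironridge=20 Juniper=14 → close Fernhollow (overflow 6)
  12÷3 = 4 each, +1 to first 0
Round 3: Hollowpine=13 Ironridge=24 Juniper=18 → close Ironridge (overflow 10)
  24÷2 = 12 each, +1 to first 0
Round 4: Hollowpine=25 Juniper=30 → close Juniper (overflow 18)
  30÷1 = 30 each, +1 to first 0

Closure order: Briarlake, Fernhollow, Ironridge, Juniper
Last habitat: Hollowpine with 55 animals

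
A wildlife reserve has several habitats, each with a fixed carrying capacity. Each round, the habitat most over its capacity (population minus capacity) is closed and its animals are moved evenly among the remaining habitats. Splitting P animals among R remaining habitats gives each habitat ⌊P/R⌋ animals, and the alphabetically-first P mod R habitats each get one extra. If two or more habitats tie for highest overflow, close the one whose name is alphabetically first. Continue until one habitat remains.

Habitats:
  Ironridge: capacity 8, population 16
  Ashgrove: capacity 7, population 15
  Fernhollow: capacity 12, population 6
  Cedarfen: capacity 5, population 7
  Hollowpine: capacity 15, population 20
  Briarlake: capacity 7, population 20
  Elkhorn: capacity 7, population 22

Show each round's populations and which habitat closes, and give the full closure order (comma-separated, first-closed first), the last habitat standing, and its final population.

Round 1: Ashgrove=15 Briarlake=20 Cedarfen=7 Elkhorn=22 Fernhollow=6 Hollowpine=20 Ironridge=16 → close Elkhorn (overflow 15)
  22÷6 = 3 each, +1 to first 4
Round 2: Ashgrove=19 Briarlake=24 Cedarfen=11 Fernhollow=10 Hollowpine=23 Ironridge=19 → close Briarlake (overflow 17)
  24÷5 = 4 each, +1 to first 4
Round 3: Ashgrove=24 Cedarfen=16 Fernhollow=15 Hollowpine=28 Ironridge=23 → close Ashgrove (overflow 17)
  24÷4 = 6 each, +1 to first 0
Round 4: Cedarfen=22 Fernhollow=21 Hollowpine=34 Ironridge=29 → close Ironridge (overflow 21)
  29÷3 = 9 each, +1 to first 2
Round 5: Cedarfen=32 Fernhollow=31 Hollowpine=43 → close Hollowpine (overflow 28)
  43÷2 = 21 each, +1 to first 1
Round 6: Cedarfen=54 Fernhollow=52 → close Cedarfen (overflow 49)
  54÷1 = 54 each, +1 to first 0

Closure order: Elkhorn, Briarlake, Ashgrove, Ironridge, Hollowpine, Cedarfen
Last habitat: Fernhollow with 106 animals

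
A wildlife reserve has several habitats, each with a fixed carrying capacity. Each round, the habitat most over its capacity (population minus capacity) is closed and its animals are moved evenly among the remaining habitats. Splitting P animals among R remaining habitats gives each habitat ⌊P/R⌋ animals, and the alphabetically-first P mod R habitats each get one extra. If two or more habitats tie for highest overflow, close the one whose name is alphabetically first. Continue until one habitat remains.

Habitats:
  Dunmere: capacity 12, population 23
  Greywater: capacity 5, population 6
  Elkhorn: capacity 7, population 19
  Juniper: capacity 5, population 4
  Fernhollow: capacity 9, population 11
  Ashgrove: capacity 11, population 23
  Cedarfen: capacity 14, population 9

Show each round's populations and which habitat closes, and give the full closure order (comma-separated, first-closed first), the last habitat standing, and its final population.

Closure order: Ashgrove, Elkhorn, Dunmere, Fernhollow, Greywater, Cedarfen
Last habitat: Juniper with 95 animals

Round 1: Ashgrove=23 Cedarfen=9 Dunmere=23 Elkhorn=19 Fernhollow=11 Greywater=6 Juniper=4 → close Ashgrove (overflow 12)
  23÷6 = 3 each, +1 to first 5
Round 2: Cedarfen=13 Dunmere=27 Elkhorn=23 Fernhollow=15 Greywater=10 Juniper=7 → close Elkhorn (overflow 16)
  23÷5 = 4 each, +1 to first 3
Round 3: Cedarfen=18 Dunmere=32 Fernhollow=20 Greywater=14 Juniper=11 → close Dunmere (overflow 20)
  32÷4 = 8 each, +1 to first 0
Round 4: Cedarfen=26 Fernhollow=28 Greywater=22 Juniper=19 → close Fernhollow (overflow 19)
  28÷3 = 9 each, +1 to first 1
Round 5: Cedarfen=36 Greywater=31 Juniper=28 → close Greywater (overflow 26)
  31÷2 = 15 each, +1 to first 1
Round 6: Cedarfen=52 Juniper=43 → close Cedarfen (overflow 38)
  52÷1 = 52 each, +1 to first 0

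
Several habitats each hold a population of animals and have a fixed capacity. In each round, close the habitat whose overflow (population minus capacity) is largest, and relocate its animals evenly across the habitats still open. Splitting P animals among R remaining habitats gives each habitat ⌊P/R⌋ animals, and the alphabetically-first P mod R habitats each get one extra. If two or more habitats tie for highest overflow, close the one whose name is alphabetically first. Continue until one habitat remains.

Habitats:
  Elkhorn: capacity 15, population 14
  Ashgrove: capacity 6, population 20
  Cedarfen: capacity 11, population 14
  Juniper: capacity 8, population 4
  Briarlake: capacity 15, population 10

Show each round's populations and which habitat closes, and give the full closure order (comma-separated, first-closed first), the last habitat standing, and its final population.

Closure order: Ashgrove, Cedarfen, Elkhorn, Briarlake
Last habitat: Juniper with 62 animals

Round 1: Ashgrove=20 Briarlake=10 Cedarfen=14 Elkhorn=14 Juniper=4 → close Ashgrove (overflow 14)
  20÷4 = 5 each, +1 to first 0
Round 2: Briarlake=15 Cedarfen=19 Elkhorn=19 Juniper=9 → close Cedarfen (overflow 8)
  19÷3 = 6 each, +1 to first 1
Round 3: Briarlake=22 Elkhorn=25 Juniper=15 → close Elkhorn (overflow 10)
  25÷2 = 12 each, +1 to first 1
Round 4: Briarlake=35 Juniper=27 → close Briarlake (overflow 20)
  35÷1 = 35 each, +1 to first 0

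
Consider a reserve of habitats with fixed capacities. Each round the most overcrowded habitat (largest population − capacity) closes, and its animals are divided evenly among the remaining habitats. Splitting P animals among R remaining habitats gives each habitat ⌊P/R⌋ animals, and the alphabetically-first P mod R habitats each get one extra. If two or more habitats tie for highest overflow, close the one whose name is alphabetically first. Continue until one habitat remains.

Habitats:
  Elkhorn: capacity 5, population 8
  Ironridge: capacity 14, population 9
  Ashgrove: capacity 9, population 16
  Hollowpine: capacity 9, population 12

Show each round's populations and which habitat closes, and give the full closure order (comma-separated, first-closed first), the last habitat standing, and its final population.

Round 1: Ashgrove=16 Elkhorn=8 Hollowpine=12 Ironridge=9 → close Ashgrove (overflow 7)
  16÷3 = 5 each, +1 to first 1
Round 2: Elkhorn=14 Hollowpine=17 Ironridge=14 → close Elkhorn (overflow 9)
  14÷2 = 7 each, +1 to first 0
Round 3: Hollowpine=24 Ironridge=21 → close Hollowpine (overflow 15)
  24÷1 = 24 each, +1 to first 0

Closure order: Ashgrove, Elkhorn, Hollowpine
Last habitat: Ironridge with 45 animals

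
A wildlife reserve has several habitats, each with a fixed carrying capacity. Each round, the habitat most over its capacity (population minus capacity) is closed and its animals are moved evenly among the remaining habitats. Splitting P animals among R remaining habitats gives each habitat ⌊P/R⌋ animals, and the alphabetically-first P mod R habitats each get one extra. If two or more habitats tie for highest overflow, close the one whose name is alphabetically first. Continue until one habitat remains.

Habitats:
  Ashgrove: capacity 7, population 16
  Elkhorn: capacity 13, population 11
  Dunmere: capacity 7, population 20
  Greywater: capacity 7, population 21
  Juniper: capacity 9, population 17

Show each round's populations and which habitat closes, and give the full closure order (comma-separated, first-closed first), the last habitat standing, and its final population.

Round 1: Ashgrove=16 Dunmere=20 Elkhorn=11 Greywater=21 Juniper=17 → close Greywater (overflow 14)
  21÷4 = 5 each, +1 to first 1
Round 2: Ashgrove=22 Dunmere=25 Elkhorn=16 Juniper=22 → close Dunmere (overflow 18)
  25÷3 = 8 each, +1 to first 1
Round 3: Ashgrove=31 Elkhorn=24 Juniper=30 → close Ashgrove (overflow 24)
  31÷2 = 15 each, +1 to first 1
Round 4: Elkhorn=40 Juniper=45 → close Juniper (overflow 36)
  45÷1 = 45 each, +1 to first 0

Closure order: Greywater, Dunmere, Ashgrove, Juniper
Last habitat: Elkhorn with 85 animals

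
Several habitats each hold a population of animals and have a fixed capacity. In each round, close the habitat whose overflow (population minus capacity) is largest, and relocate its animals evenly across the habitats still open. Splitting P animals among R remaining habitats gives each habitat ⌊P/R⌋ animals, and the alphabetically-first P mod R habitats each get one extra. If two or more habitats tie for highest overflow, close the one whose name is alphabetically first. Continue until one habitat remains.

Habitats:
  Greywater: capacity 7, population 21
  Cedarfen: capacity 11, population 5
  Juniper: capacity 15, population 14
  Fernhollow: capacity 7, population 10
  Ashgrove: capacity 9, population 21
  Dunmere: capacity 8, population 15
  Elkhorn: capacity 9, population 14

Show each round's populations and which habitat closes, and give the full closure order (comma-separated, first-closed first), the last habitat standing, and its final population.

Closure order: Greywater, Ashgrove, Dunmere, Elkhorn, Fernhollow, Juniper
Last habitat: Cedarfen with 100 animals

Round 1: Ashgrove=21 Cedarfen=5 Dunmere=15 Elkhorn=14 Fernhollow=10 Greywater=21 Juniper=14 → close Greywater (overflow 14)
  21÷6 = 3 each, +1 to first 3
Round 2: Ashgrove=25 Cedarfen=9 Dunmere=19 Elkhorn=17 Fernhollow=13 Juniper=17 → close Ashgrove (overflow 16)
  25÷5 = 5 each, +1 to first 0
Round 3: Cedarfen=14 Dunmere=24 Elkhorn=22 Fernhollow=18 Juniper=22 → close Dunmere (overflow 16)
  24÷4 = 6 each, +1 to first 0
Round 4: Cedarfen=20 Elkhorn=28 Fernhollow=24 Juniper=28 → close Elkhorn (overflow 19)
  28÷3 = 9 each, +1 to first 1
Round 5: Cedarfen=30 Fernhollow=33 Juniper=37 → close Fernhollow (overflow 26)
  33÷2 = 16 each, +1 to first 1
Round 6: Cedarfen=47 Juniper=53 → close Juniper (overflow 38)
  53÷1 = 53 each, +1 to first 0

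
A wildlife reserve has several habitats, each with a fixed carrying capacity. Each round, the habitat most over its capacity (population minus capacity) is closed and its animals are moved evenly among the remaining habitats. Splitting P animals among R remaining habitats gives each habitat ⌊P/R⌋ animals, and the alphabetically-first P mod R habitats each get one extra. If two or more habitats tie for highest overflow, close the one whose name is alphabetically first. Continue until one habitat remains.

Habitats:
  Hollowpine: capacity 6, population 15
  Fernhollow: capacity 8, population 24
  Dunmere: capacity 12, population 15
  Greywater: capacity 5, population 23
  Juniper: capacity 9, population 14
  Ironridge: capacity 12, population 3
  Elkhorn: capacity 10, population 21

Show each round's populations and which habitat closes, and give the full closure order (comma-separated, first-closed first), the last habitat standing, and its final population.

Closure order: Greywater, Fernhollow, Elkhorn, Hollowpine, Dunmere, Juniper
Last habitat: Ironridge with 115 animals

Round 1: Dunmere=15 Elkhorn=21 Fernhollow=24 Greywater=23 Hollowpine=15 Ironridge=3 Juniper=14 → close Greywater (overflow 18)
  23÷6 = 3 each, +1 to first 5
Round 2: Dunmere=19 Elkhorn=25 Fernhollow=28 Hollowpine=19 Ironridge=7 Juniper=17 → close Fernhollow (overflow 20)
  28÷5 = 5 each, +1 to first 3
Round 3: Dunmere=25 Elkhorn=31 Hollowpine=25 Ironridge=12 Juniper=22 → close Elkhorn (overflow 21)
  31÷4 = 7 each, +1 to first 3
Round 4: Dunmere=33 Hollowpine=33 Ironridge=20 Juniper=29 → close Hollowpine (overflow 27)
  33÷3 = 11 each, +1 to first 0
Round 5: Dunmere=44 Ironridge=31 Juniper=40 → close Dunmere (overflow 32)
  44÷2 = 22 each, +1 to first 0
Round 6: Ironridge=53 Juniper=62 → close Juniper (overflow 53)
  62÷1 = 62 each, +1 to first 0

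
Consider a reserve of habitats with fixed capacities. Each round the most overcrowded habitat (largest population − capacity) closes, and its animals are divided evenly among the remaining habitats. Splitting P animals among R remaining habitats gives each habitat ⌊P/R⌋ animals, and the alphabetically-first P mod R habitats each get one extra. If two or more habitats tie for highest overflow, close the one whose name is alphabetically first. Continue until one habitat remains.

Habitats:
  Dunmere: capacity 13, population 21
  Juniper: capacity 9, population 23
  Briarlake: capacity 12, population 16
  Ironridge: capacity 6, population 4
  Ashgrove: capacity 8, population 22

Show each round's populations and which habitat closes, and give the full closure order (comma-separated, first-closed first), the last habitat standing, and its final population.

Round 1: Ashgrove=22 Briarlake=16 Dunmere=21 Ironridge=4 Juniper=23 → close Ashgrove (overflow 14)
  22÷4 = 5 each, +1 to first 2
Round 2: Briarlake=22 Dunmere=27 Ironridge=9 Juniper=28 → close Juniper (overflow 19)
  28÷3 = 9 each, +1 to first 1
Round 3: Briarlake=32 Dunmere=36 Ironridge=18 → close Dunmere (overflow 23)
  36÷2 = 18 each, +1 to first 0
Round 4: Briarlake=50 Ironridge=36 → close Briarlake (overflow 38)
  50÷1 = 50 each, +1 to first 0

Closure order: Ashgrove, Juniper, Dunmere, Briarlake
Last habitat: Ironridge with 86 animals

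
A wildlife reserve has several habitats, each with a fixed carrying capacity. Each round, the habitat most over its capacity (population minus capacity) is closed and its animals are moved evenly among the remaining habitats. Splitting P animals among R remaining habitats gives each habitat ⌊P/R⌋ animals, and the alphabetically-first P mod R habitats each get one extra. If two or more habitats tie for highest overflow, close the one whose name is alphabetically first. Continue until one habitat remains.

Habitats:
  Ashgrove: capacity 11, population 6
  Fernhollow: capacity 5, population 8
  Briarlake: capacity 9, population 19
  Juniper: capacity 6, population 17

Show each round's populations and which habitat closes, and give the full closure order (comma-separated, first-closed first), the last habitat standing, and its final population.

Closure order: Juniper, Briarlake, Fernhollow
Last habitat: Ashgrove with 50 animals

Round 1: Ashgrove=6 Briarlake=19 Fernhollow=8 Juniper=17 → close Juniper (overflow 11)
  17÷3 = 5 each, +1 to first 2
Round 2: Ashgrove=12 Briarlake=25 Fernhollow=13 → close Briarlake (overflow 16)
  25÷2 = 12 each, +1 to first 1
Round 3: Ashgrove=25 Fernhollow=25 → close Fernhollow (overflow 20)
  25÷1 = 25 each, +1 to first 0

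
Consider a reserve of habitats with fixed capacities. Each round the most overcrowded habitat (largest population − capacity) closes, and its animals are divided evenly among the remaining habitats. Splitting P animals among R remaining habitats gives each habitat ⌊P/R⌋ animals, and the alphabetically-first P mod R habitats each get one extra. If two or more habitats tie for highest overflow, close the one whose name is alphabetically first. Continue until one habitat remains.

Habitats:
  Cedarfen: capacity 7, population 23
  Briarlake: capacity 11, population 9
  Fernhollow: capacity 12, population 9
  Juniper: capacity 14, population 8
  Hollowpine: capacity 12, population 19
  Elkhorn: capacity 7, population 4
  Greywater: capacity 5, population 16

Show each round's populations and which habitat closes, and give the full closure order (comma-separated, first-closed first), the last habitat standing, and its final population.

Closure order: Cedarfen, Greywater, Hollowpine, Briarlake, Elkhorn, Fernhollow
Last habitat: Juniper with 88 animals

Round 1: Briarlake=9 Cedarfen=23 Elkhorn=4 Fernhollow=9 Greywater=16 Hollowpine=19 Juniper=8 → close Cedarfen (overflow 16)
  23÷6 = 3 each, +1 to first 5
Round 2: Briarlake=13 Elkhorn=8 Fernhollow=13 Greywater=20 Hollowpine=23 Juniper=11 → close Greywater (overflow 15)
  20÷5 = 4 each, +1 to first 0
Round 3: Briarlake=17 Elkhorn=12 Fernhollow=17 Hollowpine=27 Juniper=15 → close Hollowpine (overflow 15)
  27÷4 = 6 each, +1 to first 3
Round 4: Briarlake=24 Elkhorn=19 Fernhollow=24 Juniper=21 → close Briarlake (overflow 13)
  24÷3 = 8 each, +1 to first 0
Round 5: Elkhorn=27 Fernhollow=32 Juniper=29 → close Elkhorn (overflow 20)
  27÷2 = 13 each, +1 to first 1
Round 6: Fernhollow=46 Juniper=42 → close Fernhollow (overflow 34)
  46÷1 = 46 each, +1 to first 0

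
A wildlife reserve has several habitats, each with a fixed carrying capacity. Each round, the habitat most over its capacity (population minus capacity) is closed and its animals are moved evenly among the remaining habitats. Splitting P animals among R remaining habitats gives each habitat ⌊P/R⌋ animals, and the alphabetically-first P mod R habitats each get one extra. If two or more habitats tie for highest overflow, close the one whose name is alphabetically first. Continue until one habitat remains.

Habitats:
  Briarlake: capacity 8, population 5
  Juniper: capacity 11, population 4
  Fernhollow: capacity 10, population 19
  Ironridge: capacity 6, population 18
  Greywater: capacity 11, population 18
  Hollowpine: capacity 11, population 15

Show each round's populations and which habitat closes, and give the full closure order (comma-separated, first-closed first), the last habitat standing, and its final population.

Closure order: Ironridge, Fernhollow, Greywater, Hollowpine, Briarlake
Last habitat: Juniper with 79 animals

Round 1: Briarlake=5 Fernhollow=19 Greywater=18 Hollowpine=15 Ironridge=18 Juniper=4 → close Ironridge (overflow 12)
  18÷5 = 3 each, +1 to first 3
Round 2: Briarlake=9 Fernhollow=23 Greywater=22 Hollowpine=18 Juniper=7 → close Fernhollow (overflow 13)
  23÷4 = 5 each, +1 to first 3
Round 3: Briarlake=15 Greywater=28 Hollowpine=24 Juniper=12 → close Greywater (overflow 17)
  28÷3 = 9 each, +1 to first 1
Round 4: Briarlake=25 Hollowpine=33 Juniper=21 → close Hollowpine (overflow 22)
  33÷2 = 16 each, +1 to first 1
Round 5: Briarlake=42 Juniper=37 → close Briarlake (overflow 34)
  42÷1 = 42 each, +1 to first 0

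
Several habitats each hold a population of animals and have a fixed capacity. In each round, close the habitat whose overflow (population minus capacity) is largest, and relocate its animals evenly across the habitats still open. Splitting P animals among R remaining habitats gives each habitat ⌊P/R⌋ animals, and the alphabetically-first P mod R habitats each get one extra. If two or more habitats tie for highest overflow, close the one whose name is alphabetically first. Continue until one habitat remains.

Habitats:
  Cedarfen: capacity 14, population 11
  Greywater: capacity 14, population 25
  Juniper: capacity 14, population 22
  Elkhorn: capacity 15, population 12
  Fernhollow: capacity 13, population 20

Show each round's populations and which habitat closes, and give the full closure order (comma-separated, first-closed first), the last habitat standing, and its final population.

Round 1: Cedarfen=11 Elkhorn=12 Fernhollow=20 Greywater=25 Juniper=22 → close Greywater (overflow 11)
  25÷4 = 6 each, +1 to first 1
Round 2: Cedarfen=18 Elkhorn=18 Fernhollow=26 Juniper=28 → close Juniper (overflow 14)
  28÷3 = 9 each, +1 to first 1
Round 3: Cedarfen=28 Elkhorn=27 Fernhollow=35 → close Fernhollow (overflow 22)
  35÷2 = 17 each, +1 to first 1
Round 4: Cedarfen=46 Elkhorn=44 → close Cedarfen (overflow 32)
  46÷1 = 46 each, +1 to first 0

Closure order: Greywater, Juniper, Fernhollow, Cedarfen
Last habitat: Elkhorn with 90 animals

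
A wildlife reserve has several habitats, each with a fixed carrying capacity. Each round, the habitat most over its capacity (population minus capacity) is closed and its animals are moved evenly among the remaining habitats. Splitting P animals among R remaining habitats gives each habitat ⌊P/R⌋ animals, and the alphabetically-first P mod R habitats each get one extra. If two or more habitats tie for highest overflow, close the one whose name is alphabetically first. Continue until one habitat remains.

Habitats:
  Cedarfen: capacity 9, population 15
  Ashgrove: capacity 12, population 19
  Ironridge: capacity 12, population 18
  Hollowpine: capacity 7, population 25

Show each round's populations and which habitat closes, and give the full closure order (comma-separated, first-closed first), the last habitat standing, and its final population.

Closure order: Hollowpine, Ashgrove, Cedarfen
Last habitat: Ironridge with 77 animals

Round 1: Ashgrove=19 Cedarfen=15 Hollowpine=25 Ironridge=18 → close Hollowpine (overflow 18)
  25÷3 = 8 each, +1 to first 1
Round 2: Ashgrove=28 Cedarfen=23 Ironridge=26 → close Ashgrove (overflow 16)
  28÷2 = 14 each, +1 to first 0
Round 3: Cedarfen=37 Ironridge=40 → close Cedarfen (overflow 28)
  37÷1 = 37 each, +1 to first 0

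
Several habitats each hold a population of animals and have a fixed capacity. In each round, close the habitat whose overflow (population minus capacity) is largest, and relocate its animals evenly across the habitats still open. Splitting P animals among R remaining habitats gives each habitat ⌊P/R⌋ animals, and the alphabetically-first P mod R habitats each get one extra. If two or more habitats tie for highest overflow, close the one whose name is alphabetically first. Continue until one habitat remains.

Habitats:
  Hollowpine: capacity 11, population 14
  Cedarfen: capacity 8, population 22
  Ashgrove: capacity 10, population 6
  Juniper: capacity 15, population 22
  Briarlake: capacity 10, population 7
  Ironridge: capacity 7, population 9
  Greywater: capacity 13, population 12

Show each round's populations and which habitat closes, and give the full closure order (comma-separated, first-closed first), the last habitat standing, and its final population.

Round 1: Ashgrove=6 Briarlake=7 Cedarfen=22 Greywater=12 Hollowpine=14 Ironridge=9 Juniper=22 → close Cedarfen (overflow 14)
  22÷6 = 3 each, +1 to first 4
Round 2: Ashgrove=10 Briarlake=11 Greywater=16 Hollowpine=18 Ironridge=12 Juniper=25 → close Juniper (overflow 10)
  25÷5 = 5 each, +1 to first 0
Round 3: Ashgrove=15 Briarlake=16 Greywater=21 Hollowpine=23 Ironridge=17 → close Hollowpine (overflow 12)
  23÷4 = 5 each, +1 to first 3
Round 4: Ashgrove=21 Briarlake=22 Greywater=27 Ironridge=22 → close Ironridge (overflow 15)
  22÷3 = 7 each, +1 to first 1
Round 5: Ashgrove=29 Briarlake=29 Greywater=34 → close Greywater (overflow 21)
  34÷2 = 17 each, +1 to first 0
Round 6: Ashgrove=46 Briarlake=46 → close Ashgrove (overflow 36)
  46÷1 = 46 each, +1 to first 0

Closure order: Cedarfen, Juniper, Hollowpine, Ironridge, Greywater, Ashgrove
Last habitat: Briarlake with 92 animals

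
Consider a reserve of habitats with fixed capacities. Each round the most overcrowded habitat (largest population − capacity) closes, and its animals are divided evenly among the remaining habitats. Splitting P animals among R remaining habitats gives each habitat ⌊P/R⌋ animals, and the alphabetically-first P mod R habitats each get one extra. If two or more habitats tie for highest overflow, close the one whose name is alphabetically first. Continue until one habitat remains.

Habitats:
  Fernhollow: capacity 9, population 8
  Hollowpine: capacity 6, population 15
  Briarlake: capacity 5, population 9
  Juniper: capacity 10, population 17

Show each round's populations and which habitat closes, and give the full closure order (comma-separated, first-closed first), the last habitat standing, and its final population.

Closure order: Hollowpine, Juniper, Briarlake
Last habitat: Fernhollow with 49 animals

Round 1: Briarlake=9 Fernhollow=8 Hollowpine=15 Juniper=17 → close Hollowpine (overflow 9)
  15÷3 = 5 each, +1 to first 0
Round 2: Briarlake=14 Fernhollow=13 Juniper=22 → close Juniper (overflow 12)
  22÷2 = 11 each, +1 to first 0
Round 3: Briarlake=25 Fernhollow=24 → close Briarlake (overflow 20)
  25÷1 = 25 each, +1 to first 0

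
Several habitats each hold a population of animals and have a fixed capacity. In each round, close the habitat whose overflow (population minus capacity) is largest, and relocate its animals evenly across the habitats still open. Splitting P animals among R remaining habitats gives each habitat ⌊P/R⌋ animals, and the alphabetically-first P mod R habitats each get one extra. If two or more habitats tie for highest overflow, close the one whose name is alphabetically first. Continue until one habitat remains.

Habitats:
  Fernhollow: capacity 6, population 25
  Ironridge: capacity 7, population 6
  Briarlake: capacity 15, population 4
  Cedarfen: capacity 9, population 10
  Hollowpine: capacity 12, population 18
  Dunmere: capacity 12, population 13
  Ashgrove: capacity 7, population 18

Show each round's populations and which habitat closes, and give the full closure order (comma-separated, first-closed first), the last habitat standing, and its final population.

Round 1: Ashgrove=18 Briarlake=4 Cedarfen=10 Dunmere=13 Fernhollow=25 Hollowpine=18 Ironridge=6 → close Fernhollow (overflow 19)
  25÷6 = 4 each, +1 to first 1
Round 2: Ashgrove=23 Briarlake=8 Cedarfen=14 Dunmere=17 Hollowpine=22 Ironridge=10 → close Ashgrove (overflow 16)
  23÷5 = 4 each, +1 to first 3
Round 3: Briarlake=13 Cedarfen=19 Dunmere=22 Hollowpine=26 Ironridge=14 → close Hollowpine (overflow 14)
  26÷4 = 6 each, +1 to first 2
Round 4: Briarlake=20 Cedarfen=26 Dunmere=28 Ironridge=20 → close Cedarfen (overflow 17)
  26÷3 = 8 each, +1 to first 2
Round 5: Briarlake=29 Dunmere=37 Ironridge=28 → close Dunmere (overflow 25)
  37÷2 = 18 each, +1 to first 1
Round 6: Briarlake=48 Ironridge=46 → close Ironridge (overflow 39)
  46÷1 = 46 each, +1 to first 0

Closure order: Fernhollow, Ashgrove, Hollowpine, Cedarfen, Dunmere, Ironridge
Last habitat: Briarlake with 94 animals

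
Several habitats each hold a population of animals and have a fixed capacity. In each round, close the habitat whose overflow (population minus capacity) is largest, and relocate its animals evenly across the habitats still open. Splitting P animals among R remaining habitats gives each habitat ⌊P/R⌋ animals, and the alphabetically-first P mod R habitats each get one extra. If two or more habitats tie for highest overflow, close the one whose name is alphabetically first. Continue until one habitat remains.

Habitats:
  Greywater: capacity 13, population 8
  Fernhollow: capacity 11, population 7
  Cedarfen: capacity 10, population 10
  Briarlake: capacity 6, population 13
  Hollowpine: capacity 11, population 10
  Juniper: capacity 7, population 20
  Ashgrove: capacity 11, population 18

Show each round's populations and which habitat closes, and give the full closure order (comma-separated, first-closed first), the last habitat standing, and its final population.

Closure order: Juniper, Ashgrove, Briarlake, Cedarfen, Hollowpine, Fernhollow
Last habitat: Greywater with 86 animals

Round 1: Ashgrove=18 Briarlake=13 Cedarfen=10 Fernhollow=7 Greywater=8 Hollowpine=10 Juniper=20 → close Juniper (overflow 13)
  20÷6 = 3 each, +1 to first 2
Round 2: Ashgrove=22 Briarlake=17 Cedarfen=13 Fernhollow=10 Greywater=11 Hollowpine=13 → close Ashgrove (overflow 11)
  22÷5 = 4 each, +1 to first 2
Round 3: Briarlake=22 Cedarfen=18 Fernhollow=14 Greywater=15 Hollowpine=17 → close Briarlake (overflow 16)
  22÷4 = 5 each, +1 to first 2
Round 4: Cedarfen=24 Fernhollow=20 Greywater=20 Hollowpine=22 → close Cedarfen (overflow 14)
  24÷3 = 8 each, +1 to first 0
Round 5: Fernhollow=28 Greywater=28 Hollowpine=30 → close Hollowpine (overflow 19)
  30÷2 = 15 each, +1 to first 0
Round 6: Fernhollow=43 Greywater=43 → close Fernhollow (overflow 32)
  43÷1 = 43 each, +1 to first 0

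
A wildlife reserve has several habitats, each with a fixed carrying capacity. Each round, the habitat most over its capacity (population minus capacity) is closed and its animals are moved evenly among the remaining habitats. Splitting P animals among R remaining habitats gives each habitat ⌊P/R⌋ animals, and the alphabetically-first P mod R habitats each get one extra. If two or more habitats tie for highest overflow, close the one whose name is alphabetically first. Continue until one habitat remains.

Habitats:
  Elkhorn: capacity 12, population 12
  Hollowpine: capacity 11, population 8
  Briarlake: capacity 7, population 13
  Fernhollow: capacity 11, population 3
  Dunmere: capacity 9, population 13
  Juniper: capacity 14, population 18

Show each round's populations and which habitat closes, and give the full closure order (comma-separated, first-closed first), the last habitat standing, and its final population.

Closure order: Briarlake, Dunmere, Juniper, Elkhorn, Hollowpine
Last habitat: Fernhollow with 67 animals

Round 1: Briarlake=13 Dunmere=13 Elkhorn=12 Fernhollow=3 Hollowpine=8 Juniper=18 → close Briarlake (overflow 6)
  13÷5 = 2 each, +1 to first 3
Round 2: Dunmere=16 Elkhorn=15 Fernhollow=6 Hollowpine=10 Juniper=20 → close Dunmere (overflow 7)
  16÷4 = 4 each, +1 to first 0
Round 3: Elkhorn=19 Fernhollow=10 Hollowpine=14 Juniper=24 → close Juniper (overflow 10)
  24÷3 = 8 each, +1 to first 0
Round 4: Elkhorn=27 Fernhollow=18 Hollowpine=22 → close Elkhorn (overflow 15)
  27÷2 = 13 each, +1 to first 1
Round 5: Fernhollow=32 Hollowpine=35 → close Hollowpine (overflow 24)
  35÷1 = 35 each, +1 to first 0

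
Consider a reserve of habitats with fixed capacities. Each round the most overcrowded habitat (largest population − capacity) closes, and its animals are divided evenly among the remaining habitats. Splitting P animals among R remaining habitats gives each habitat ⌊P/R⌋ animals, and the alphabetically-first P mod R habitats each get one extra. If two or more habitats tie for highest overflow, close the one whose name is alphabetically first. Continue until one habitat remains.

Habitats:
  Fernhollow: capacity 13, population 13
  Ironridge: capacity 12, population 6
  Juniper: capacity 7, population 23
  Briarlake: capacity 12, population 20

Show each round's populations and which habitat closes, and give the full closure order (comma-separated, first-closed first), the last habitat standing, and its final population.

Closure order: Juniper, Briarlake, Fernhollow
Last habitat: Ironridge with 62 animals

Round 1: Briarlake=20 Fernhollow=13 Ironridge=6 Juniper=23 → close Juniper (overflow 16)
  23÷3 = 7 each, +1 to first 2
Round 2: Briarlake=28 Fernhollow=21 Ironridge=13 → close Briarlake (overflow 16)
  28÷2 = 14 each, +1 to first 0
Round 3: Fernhollow=35 Ironridge=27 → close Fernhollow (overflow 22)
  35÷1 = 35 each, +1 to first 0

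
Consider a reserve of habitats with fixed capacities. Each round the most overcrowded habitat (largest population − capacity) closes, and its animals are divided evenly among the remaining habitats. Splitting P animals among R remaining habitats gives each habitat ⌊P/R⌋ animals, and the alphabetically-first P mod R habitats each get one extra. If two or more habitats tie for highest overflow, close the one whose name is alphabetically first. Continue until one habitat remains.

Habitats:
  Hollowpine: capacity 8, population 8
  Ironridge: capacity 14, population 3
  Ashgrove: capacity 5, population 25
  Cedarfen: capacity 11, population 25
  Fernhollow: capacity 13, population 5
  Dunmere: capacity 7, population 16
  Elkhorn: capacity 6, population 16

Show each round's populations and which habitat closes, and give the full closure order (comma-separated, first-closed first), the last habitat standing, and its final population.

Closure order: Ashgrove, Cedarfen, Elkhorn, Dunmere, Hollowpine, Fernhollow
Last habitat: Ironridge with 98 animals

Round 1: Ashgrove=25 Cedarfen=25 Dunmere=16 Elkhorn=16 Fernhollow=5 Hollowpine=8 Ironridge=3 → close Ashgrove (overflow 20)
  25÷6 = 4 each, +1 to first 1
Round 2: Cedarfen=30 Dunmere=20 Elkhorn=20 Fernhollow=9 Hollowpine=12 Ironridge=7 → close Cedarfen (overflow 19)
  30÷5 = 6 each, +1 to first 0
Round 3: Dunmere=26 Elkhorn=26 Fernhollow=15 Hollowpine=18 Ironridge=13 → close Elkhorn (overflow 20)
  26÷4 = 6 each, +1 to first 2
Round 4: Dunmere=33 Fernhollow=22 Hollowpine=24 Ironridge=19 → close Dunmere (overflow 26)
  33÷3 = 11 each, +1 to first 0
Round 5: Fernhollow=33 Hollowpine=35 Ironridge=30 → close Hollowpine (overflow 27)
  35÷2 = 17 each, +1 to first 1
Round 6: Fernhollow=51 Ironridge=47 → close Fernhollow (overflow 38)
  51÷1 = 51 each, +1 to first 0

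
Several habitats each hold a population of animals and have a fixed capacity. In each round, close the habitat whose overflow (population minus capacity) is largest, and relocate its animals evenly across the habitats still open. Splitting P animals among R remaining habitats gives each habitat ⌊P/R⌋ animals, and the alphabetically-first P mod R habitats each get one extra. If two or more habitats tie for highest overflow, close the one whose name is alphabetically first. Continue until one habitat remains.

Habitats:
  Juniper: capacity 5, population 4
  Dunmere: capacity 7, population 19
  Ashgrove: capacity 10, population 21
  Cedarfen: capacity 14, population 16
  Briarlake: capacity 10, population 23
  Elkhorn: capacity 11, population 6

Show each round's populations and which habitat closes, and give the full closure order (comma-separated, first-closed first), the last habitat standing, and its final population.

Closure order: Briarlake, Dunmere, Ashgrove, Cedarfen, Juniper
Last habitat: Elkhorn with 89 animals

Round 1: Ashgrove=21 Briarlake=23 Cedarfen=16 Dunmere=19 Elkhorn=6 Juniper=4 → close Briarlake (overflow 13)
  23÷5 = 4 each, +1 to first 3
Round 2: Ashgrove=26 Cedarfen=21 Dunmere=24 Elkhorn=10 Juniper=8 → close Dunmere (overflow 17)
  24÷4 = 6 each, +1 to first 0
Round 3: Ashgrove=32 Cedarfen=27 Elkhorn=16 Juniper=14 → close Ashgrove (overflow 22)
  32÷3 = 10 each, +1 to first 2
Round 4: Cedarfen=38 Elkhorn=27 Juniper=24 → close Cedarfen (overflow 24)
  38÷2 = 19 each, +1 to first 0
Round 5: Elkhorn=46 Juniper=43 → close Juniper (overflow 38)
  43÷1 = 43 each, +1 to first 0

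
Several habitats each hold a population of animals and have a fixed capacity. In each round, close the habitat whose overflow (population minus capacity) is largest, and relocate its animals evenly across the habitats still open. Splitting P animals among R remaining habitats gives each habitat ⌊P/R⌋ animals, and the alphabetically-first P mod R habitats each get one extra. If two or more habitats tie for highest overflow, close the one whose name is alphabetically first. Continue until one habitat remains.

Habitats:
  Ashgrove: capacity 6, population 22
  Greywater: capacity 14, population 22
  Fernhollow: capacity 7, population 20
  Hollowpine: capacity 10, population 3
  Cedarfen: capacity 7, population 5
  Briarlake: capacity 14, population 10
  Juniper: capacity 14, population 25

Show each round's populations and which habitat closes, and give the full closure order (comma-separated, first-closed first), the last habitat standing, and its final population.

Round 1: Ashgrove=22 Briarlake=10 Cedarfen=5 Fernhollow=20 Greywater=22 Hollowpine=3 Juniper=25 → close Ashgrove (overflow 16)
  22÷6 = 3 each, +1 to first 4
Round 2: Briarlake=14 Cedarfen=9 Fernhollow=24 Greywater=26 Hollowpine=6 Juniper=28 → close Fernhollow (overflow 17)
  24÷5 = 4 each, +1 to first 4
Round 3: Briarlake=19 Cedarfen=14 Greywater=31 Hollowpine=11 Juniper=32 → close Juniper (overflow 18)
  32÷4 = 8 each, +1 to first 0
Round 4: Briarlake=27 Cedarfen=22 Greywater=39 Hollowpine=19 → close Greywater (overflow 25)
  39÷3 = 13 each, +1 to first 0
Round 5: Briarlake=40 Cedarfen=35 Hollowpine=32 → close Cedarfen (overflow 28)
  35÷2 = 17 each, +1 to first 1
Round 6: Briarlake=58 Hollowpine=49 → close Briarlake (overflow 44)
  58÷1 = 58 each, +1 to first 0

Closure order: Ashgrove, Fernhollow, Juniper, Greywater, Cedarfen, Briarlake
Last habitat: Hollowpine with 107 animals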